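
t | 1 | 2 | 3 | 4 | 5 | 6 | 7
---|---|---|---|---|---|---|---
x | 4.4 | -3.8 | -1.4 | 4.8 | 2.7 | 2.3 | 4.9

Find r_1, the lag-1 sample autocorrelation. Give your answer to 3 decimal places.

Mean x̄ = (4.4 − 3.8 − 1.4 + 4.8 + 2.7 + 2.3 + 4.9)/7 = 1.9857
Deviations from mean: 2.4143, -5.7857, -3.3857, 2.8143, 0.7143, 0.3143, 2.9143
Σ(x_t−x̄)(x_{t+1}−x̄) = (-13.9684) + (19.5888) + (-9.5284) + (2.0102) + (0.2245) + (0.9159) = -0.7573
Denominator Σ(x_t−x̄)² = 67.7886
r_1 = -0.7573 / 67.7886 = -0.011

-0.011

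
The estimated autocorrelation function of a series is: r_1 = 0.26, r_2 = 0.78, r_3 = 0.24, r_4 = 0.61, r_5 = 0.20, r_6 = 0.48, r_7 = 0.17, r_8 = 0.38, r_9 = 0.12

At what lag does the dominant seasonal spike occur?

2

The largest autocorrelation is r_2 = 0.78, with weaker echoes at lags 4 (0.61), 6 (0.48) and 8 (0.38); the remaining lags stay at or below 0.26.
The dominant spike at lag 2 indicates a seasonal period of 2.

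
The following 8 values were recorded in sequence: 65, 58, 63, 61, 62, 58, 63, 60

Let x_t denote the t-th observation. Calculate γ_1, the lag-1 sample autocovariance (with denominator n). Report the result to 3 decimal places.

Mean x̄ = (65 + 58 + 63 + 61 + 62 + 58 + 63 + 60)/8 = 61.2500
Σ_{t=1}^{7}(x_t−x̄)(x_{t+1}−x̄) = -28.8125
γ_1 = -28.8125 / 8 = -3.602

-3.602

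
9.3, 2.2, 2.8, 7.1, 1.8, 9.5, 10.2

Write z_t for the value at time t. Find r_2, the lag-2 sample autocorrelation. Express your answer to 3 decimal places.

-0.170

Mean z̄ = (9.3 + 2.2 + 2.8 + 7.1 + 1.8 + 9.5 + 10.2)/7 = 6.1286
Deviations from mean: 3.1714, -3.9286, -3.3286, 0.9714, -4.3286, 3.3714, 4.0714
Σ(z_t−z̄)(z_{t+2}−z̄) = (-10.5563) + (-3.8163) + (14.4080) + (3.2751) + (-17.6235) = -14.3131
Denominator Σ(z_t−z̄)² = 84.1943
r_2 = -14.3131 / 84.1943 = -0.170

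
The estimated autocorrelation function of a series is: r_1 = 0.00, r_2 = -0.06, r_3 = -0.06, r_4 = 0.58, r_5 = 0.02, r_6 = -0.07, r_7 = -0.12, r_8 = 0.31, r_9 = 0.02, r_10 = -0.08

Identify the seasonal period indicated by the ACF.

4

The largest autocorrelation is r_4 = 0.58, with a weaker echo at lag 8 (0.31); the remaining lags stay at or below 0.02.
The dominant spike at lag 4 indicates a seasonal period of 4.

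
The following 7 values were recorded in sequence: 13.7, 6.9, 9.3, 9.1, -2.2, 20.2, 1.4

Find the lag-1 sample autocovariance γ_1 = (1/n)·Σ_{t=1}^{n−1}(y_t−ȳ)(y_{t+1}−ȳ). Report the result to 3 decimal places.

Mean ȳ = (13.7 + 6.9 + 9.3 + 9.1 − 2.2 + 20.2 + 1.4)/7 = 8.3429
Deviations: 5.3571, -1.4429, 0.9571, 0.7571, -10.5429, 11.8571, -6.9429
Σ_{t=1}^{6}(y_t−ȳ)(y_{t+1}−ȳ) = -223.6990
γ_1 = -223.6990 / 7 = -31.957

-31.957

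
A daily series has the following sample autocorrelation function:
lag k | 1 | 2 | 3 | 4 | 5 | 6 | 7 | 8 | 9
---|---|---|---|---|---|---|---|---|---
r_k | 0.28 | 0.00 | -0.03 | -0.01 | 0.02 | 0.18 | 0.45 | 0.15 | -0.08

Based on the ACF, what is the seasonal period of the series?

The largest autocorrelation is r_7 = 0.45; the remaining lags stay at or below 0.28. The elevated value at lag 1 (0.28), dropping to 0.00 at lag 2, reflects decaying short-term dependence rather than seasonality.
The dominant spike at lag 7 indicates a seasonal period of 7.

7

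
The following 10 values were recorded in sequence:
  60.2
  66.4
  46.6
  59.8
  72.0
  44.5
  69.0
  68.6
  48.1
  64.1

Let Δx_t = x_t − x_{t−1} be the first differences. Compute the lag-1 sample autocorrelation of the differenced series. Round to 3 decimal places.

First differences Δx: 6.2, -19.8, 13.2, 12.2, -27.5, 24.5, -0.4, -20.5, 16.0
Mean of differences = 0.4333
Numerator Σ(Δx_t−Δx̄)(Δx_{t+1}−Δx̄) = -1554.1878
Denominator Σ(Δx_t−Δx̄)² = 2784.7800
r_1(Δx) = -1554.1878 / 2784.7800 = -0.558

-0.558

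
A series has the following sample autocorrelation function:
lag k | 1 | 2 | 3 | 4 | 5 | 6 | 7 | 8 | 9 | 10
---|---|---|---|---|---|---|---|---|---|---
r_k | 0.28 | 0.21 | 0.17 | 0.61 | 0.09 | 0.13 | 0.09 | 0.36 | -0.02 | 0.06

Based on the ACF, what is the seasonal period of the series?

The largest autocorrelation is r_4 = 0.61, with a weaker echo at lag 8 (0.36); the remaining lags stay at or below 0.28. The elevated value at lag 1 (0.28), dropping to 0.21 at lag 2, reflects decaying short-term dependence rather than seasonality.
The dominant spike at lag 4 indicates a seasonal period of 4.

4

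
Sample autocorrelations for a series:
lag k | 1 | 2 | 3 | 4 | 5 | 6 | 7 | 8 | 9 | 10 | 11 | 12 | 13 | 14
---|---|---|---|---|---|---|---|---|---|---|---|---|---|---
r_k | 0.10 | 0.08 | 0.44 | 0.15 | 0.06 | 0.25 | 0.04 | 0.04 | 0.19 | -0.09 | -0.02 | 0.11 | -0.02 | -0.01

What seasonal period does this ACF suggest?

The largest autocorrelation is r_3 = 0.44, with weaker echoes at lags 6 (0.25) and 9 (0.19); the remaining lags stay at or below 0.15.
The dominant spike at lag 3 indicates a seasonal period of 3.

3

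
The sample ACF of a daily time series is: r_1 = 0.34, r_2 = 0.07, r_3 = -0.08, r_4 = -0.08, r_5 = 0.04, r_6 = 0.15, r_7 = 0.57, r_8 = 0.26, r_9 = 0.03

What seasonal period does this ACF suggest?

7

The largest autocorrelation is r_7 = 0.57; the remaining lags stay at or below 0.34. The elevated value at lag 1 (0.34), dropping to 0.07 at lag 2, reflects decaying short-term dependence rather than seasonality.
The dominant spike at lag 7 indicates a seasonal period of 7.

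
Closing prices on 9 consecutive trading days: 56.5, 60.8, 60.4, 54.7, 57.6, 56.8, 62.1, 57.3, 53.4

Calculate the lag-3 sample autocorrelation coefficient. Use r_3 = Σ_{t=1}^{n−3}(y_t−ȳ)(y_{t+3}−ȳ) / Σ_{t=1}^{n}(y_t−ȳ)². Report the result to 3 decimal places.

-0.125

Mean ȳ = (56.5 + 60.8 + 60.4 + 54.7 + 57.6 + 56.8 + 62.1 + 57.3 + 53.4)/9 = 57.7333
Numerator Σ_{t=1}^{6}(y_t−ȳ)(y_{t+3}−ȳ) = -8.3000
Denominator Σ(y_t−ȳ)² = 66.1600
r_3 = -8.3000 / 66.1600 = -0.125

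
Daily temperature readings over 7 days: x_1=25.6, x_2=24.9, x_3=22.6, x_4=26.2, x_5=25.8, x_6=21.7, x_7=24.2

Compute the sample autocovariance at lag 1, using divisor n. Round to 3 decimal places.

-0.605

Mean x̄ = (25.6 + 24.9 + 22.6 + 26.2 + 25.8 + 21.7 + 24.2)/7 = 24.4286
Σ_{t=1}^{6}(x_t−x̄)(x_{t+1}−x̄) = -4.2380
γ_1 = -4.2380 / 7 = -0.605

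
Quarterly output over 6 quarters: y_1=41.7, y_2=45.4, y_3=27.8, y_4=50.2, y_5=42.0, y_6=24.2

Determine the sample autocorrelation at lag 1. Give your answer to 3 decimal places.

-0.355

Mean ȳ = (41.7 + 45.4 + 27.8 + 50.2 + 42.0 + 24.2)/6 = 38.5500
Deviations from mean: 3.1500, 6.8500, -10.7500, 11.6500, 3.4500, -14.3500
Σ(y_t−ȳ)(y_{t+1}−ȳ) = (21.5775) + (-73.6375) + (-125.2375) + (40.1925) + (-49.5075) = -186.6125
Denominator Σ(y_t−ȳ)² = 525.9550
r_1 = -186.6125 / 525.9550 = -0.355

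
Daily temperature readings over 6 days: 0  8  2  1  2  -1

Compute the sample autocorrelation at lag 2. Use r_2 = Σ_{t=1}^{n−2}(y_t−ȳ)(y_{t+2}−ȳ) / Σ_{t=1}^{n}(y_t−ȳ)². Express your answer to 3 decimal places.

Mean ȳ = (0 + 8 + 2 + 1 + 2 − 1)/6 = 2.0000
Deviations from mean: -2.0000, 6.0000, 0.0000, -1.0000, 0.0000, -3.0000
Numerator Σ_{t=1}^{4}(y_t−ȳ)(y_{t+2}−ȳ) = -3.0000
Denominator Σ(y_t−ȳ)² = 50.0000
r_2 = -3.0000 / 50.0000 = -0.060

-0.060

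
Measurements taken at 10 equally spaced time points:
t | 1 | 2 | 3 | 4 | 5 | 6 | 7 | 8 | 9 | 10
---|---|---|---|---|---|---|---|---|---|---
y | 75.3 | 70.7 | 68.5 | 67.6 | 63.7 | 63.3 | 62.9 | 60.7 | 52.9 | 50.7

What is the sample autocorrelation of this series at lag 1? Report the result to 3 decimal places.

0.598

Mean ȳ = (75.3 + 70.7 + 68.5 + 67.6 + 63.7 + 63.3 + 62.9 + 60.7 + 52.9 + 50.7)/10 = 63.6300
Numerator Σ_{t=1}^{9}(y_t−ȳ)(y_{t+1}−ȳ) = 309.0841
Denominator Σ(y_t−ȳ)² = 517.2010
r_1 = 309.0841 / 517.2010 = 0.598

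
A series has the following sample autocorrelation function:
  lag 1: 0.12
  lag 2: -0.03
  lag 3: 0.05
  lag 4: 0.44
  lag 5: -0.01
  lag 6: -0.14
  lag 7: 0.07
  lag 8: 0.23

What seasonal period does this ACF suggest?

4

The largest autocorrelation is r_4 = 0.44, with a weaker echo at lag 8 (0.23); the remaining lags stay at or below 0.12.
The dominant spike at lag 4 indicates a seasonal period of 4.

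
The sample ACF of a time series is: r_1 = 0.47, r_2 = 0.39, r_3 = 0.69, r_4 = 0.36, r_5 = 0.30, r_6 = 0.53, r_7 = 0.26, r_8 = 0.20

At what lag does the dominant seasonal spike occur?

The largest autocorrelation is r_3 = 0.69, with a weaker echo at lag 6 (0.53); the remaining lags stay at or below 0.47. The elevated value at lag 1 (0.47), dropping to 0.39 at lag 2, reflects decaying short-term dependence rather than seasonality.
The dominant spike at lag 3 indicates a seasonal period of 3.

3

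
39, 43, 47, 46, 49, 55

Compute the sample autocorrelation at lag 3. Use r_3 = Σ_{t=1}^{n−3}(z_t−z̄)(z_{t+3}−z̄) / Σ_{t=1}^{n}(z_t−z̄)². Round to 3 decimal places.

-0.005

Mean z̄ = (39 + 43 + 47 + 46 + 49 + 55)/6 = 46.5000
Numerator Σ_{t=1}^{3}(z_t−z̄)(z_{t+3}−z̄) = -0.7500
Denominator Σ(z_t−z̄)² = 147.5000
r_3 = -0.7500 / 147.5000 = -0.005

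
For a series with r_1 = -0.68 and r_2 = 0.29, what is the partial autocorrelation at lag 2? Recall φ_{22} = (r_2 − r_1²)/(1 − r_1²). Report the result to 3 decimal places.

-0.321

φ_{22} = (r_2 − r_1²) / (1 − r_1²)
r_1² = (-0.68)² = 0.4624
Numerator = 0.29 − 0.4624 = -0.1724; denominator = 1 − 0.4624 = 0.5376
φ_{22} = -0.1724 / 0.5376 = -0.321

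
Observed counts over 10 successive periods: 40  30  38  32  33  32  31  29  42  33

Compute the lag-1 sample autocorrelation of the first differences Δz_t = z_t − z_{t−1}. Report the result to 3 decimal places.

First differences Δz: -10, 8, -6, 1, -1, -1, -2, 13, -9
Mean of differences = -0.7778
Numerator Σ(Δz_t−Δz̄)(Δz_{t+1}−Δz̄) = -266.2716
Denominator Σ(Δz_t−Δz̄)² = 451.5556
r_1(Δz) = -266.2716 / 451.5556 = -0.590

-0.590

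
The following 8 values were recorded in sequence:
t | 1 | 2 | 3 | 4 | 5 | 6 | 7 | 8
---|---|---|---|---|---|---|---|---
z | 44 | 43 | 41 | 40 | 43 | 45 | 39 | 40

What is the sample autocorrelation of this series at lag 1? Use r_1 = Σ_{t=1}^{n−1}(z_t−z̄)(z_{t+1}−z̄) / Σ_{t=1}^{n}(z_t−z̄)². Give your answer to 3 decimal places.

0.026

Mean z̄ = (44 + 43 + 41 + 40 + 43 + 45 + 39 + 40)/8 = 41.8750
Numerator Σ_{t=1}^{7}(z_t−z̄)(z_{t+1}−z̄) = 0.8594
Denominator Σ(z_t−z̄)² = 32.8750
r_1 = 0.8594 / 32.8750 = 0.026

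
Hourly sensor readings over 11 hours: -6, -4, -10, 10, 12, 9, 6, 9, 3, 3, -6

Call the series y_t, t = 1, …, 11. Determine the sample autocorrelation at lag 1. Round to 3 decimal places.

Mean ȳ = (-6 − 4 − 10 + 10 + 12 + 9 + 6 + 9 + 3 + 3 − 6)/11 = 2.3636
Numerator Σ_{t=1}^{10}(y_t−ȳ)(y_{t+1}−ȳ) = 222.5950
Denominator Σ(y_t−ȳ)² = 586.5455
r_1 = 222.5950 / 586.5455 = 0.380

0.380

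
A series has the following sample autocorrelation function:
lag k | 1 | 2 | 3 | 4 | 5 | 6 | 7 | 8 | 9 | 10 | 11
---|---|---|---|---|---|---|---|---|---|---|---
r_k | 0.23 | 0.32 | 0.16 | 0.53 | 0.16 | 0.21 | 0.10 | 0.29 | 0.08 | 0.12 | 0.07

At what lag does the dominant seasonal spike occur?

The largest autocorrelation is r_4 = 0.53; the remaining lags stay at or below 0.32.
The dominant spike at lag 4 indicates a seasonal period of 4.

4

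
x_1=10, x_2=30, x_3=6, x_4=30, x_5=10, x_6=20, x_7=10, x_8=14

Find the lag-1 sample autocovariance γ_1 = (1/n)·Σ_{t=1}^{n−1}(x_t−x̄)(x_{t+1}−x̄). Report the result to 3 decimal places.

-60.820

Mean x̄ = (10 + 30 + 6 + 30 + 10 + 20 + 10 + 14)/8 = 16.2500
Σ_{t=1}^{7}(x_t−x̄)(x_{t+1}−x̄) = -486.5625
γ_1 = -486.5625 / 8 = -60.820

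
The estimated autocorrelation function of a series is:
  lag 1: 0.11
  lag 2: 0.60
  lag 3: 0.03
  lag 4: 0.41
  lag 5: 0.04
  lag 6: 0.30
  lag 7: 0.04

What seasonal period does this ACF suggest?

2

The largest autocorrelation is r_2 = 0.60, with weaker echoes at lags 4 (0.41) and 6 (0.30); the remaining lags stay at or below 0.11.
The dominant spike at lag 2 indicates a seasonal period of 2.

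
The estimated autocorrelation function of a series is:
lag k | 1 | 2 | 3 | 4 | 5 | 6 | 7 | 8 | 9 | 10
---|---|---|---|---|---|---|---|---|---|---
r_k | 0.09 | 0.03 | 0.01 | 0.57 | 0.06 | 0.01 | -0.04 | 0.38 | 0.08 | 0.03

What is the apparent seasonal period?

The largest autocorrelation is r_4 = 0.57, with a weaker echo at lag 8 (0.38); the remaining lags stay at or below 0.09.
The dominant spike at lag 4 indicates a seasonal period of 4.

4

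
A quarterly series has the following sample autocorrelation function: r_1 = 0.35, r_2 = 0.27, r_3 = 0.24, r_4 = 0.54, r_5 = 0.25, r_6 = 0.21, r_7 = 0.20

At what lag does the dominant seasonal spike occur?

The largest autocorrelation is r_4 = 0.54; the remaining lags stay at or below 0.35. The elevated value at lag 1 (0.35), dropping to 0.27 at lag 2, reflects decaying short-term dependence rather than seasonality.
The dominant spike at lag 4 indicates a seasonal period of 4.

4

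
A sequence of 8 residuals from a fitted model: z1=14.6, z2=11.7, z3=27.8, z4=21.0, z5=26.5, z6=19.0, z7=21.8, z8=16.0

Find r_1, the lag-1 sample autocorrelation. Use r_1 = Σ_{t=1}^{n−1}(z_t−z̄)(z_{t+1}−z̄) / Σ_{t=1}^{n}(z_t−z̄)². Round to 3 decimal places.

-0.088

Mean z̄ = (14.6 + 11.7 + 27.8 + 21.0 + 26.5 + 19.0 + 21.8 + 16.0)/8 = 19.8000
Deviations from mean: -5.2000, -8.1000, 8.0000, 1.2000, 6.7000, -0.8000, 2.0000, -3.8000
Numerator Σ_{t=1}^{7}(z_t−z̄)(z_{t+1}−z̄) = -19.6000
Denominator Σ(z_t−z̄)² = 222.0600
r_1 = -19.6000 / 222.0600 = -0.088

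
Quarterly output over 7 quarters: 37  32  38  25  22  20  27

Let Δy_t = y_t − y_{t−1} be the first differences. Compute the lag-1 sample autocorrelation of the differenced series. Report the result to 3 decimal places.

First differences Δy: -5, 6, -13, -3, -2, 7
Mean of differences = -1.6667
Numerator Σ(Δy_t−Δȳ)(Δy_{t+1}−Δȳ) = -99.7778
Denominator Σ(Δy_t−Δȳ)² = 275.3333
r_1(Δy) = -99.7778 / 275.3333 = -0.362

-0.362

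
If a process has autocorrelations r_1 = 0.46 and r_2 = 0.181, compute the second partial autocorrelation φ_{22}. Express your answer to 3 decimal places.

-0.039

φ_{22} = (r_2 − r_1²) / (1 − r_1²)
r_1² = (0.46)² = 0.2116
Numerator = 0.181 − 0.2116 = -0.0306; denominator = 1 − 0.2116 = 0.7884
φ_{22} = -0.0306 / 0.7884 = -0.039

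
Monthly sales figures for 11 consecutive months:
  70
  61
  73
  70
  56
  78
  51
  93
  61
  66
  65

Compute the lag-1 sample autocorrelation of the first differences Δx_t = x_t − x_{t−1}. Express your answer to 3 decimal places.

-0.818

First differences Δx: -9, 12, -3, -14, 22, -27, 42, -32, 5, -1
Mean of differences = -0.5000
Numerator Σ(Δx_t−Δx̄)(Δx_{t+1}−Δx̄) = -3644.7500
Denominator Σ(Δx_t−Δx̄)² = 4454.5000
r_1(Δx) = -3644.7500 / 4454.5000 = -0.818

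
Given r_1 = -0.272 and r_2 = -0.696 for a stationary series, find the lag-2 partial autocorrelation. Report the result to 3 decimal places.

φ_{22} = (r_2 − r_1²) / (1 − r_1²)
r_1² = (-0.272)² = 0.073984
Numerator = -0.696 − 0.0740 = -0.7700; denominator = 1 − 0.0740 = 0.9260
φ_{22} = -0.7700 / 0.9260 = -0.832

-0.832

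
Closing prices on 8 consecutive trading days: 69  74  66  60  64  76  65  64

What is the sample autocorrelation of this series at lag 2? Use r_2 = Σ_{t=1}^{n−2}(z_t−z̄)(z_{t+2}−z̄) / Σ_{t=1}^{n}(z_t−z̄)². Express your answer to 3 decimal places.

Mean z̄ = (69 + 74 + 66 + 60 + 64 + 76 + 65 + 64)/8 = 67.2500
Deviations from mean: 1.7500, 6.7500, -1.2500, -7.2500, -3.2500, 8.7500, -2.2500, -3.2500
Numerator Σ_{t=1}^{6}(z_t−z̄)(z_{t+2}−z̄) = -131.6250
Denominator Σ(z_t−z̄)² = 205.5000
r_2 = -131.6250 / 205.5000 = -0.641

-0.641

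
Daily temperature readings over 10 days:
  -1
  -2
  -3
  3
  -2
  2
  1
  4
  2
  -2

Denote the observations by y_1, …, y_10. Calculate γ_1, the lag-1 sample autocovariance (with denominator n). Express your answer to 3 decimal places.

Mean ȳ = (-1 − 2 − 3 + 3 − 2 + 2 + 1 + 4 + 2 − 2)/10 = 0.2000
Σ_{t=1}^{9}(y_t−ȳ)(y_{t+1}−ȳ) = -2.0400
γ_1 = -2.0400 / 10 = -0.204

-0.204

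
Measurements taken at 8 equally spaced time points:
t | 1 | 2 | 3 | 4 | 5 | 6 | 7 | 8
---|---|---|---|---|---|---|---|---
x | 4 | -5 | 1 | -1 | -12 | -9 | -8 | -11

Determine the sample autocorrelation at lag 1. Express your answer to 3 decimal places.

Mean x̄ = (4 − 5 + 1 − 1 − 12 − 9 − 8 − 11)/8 = -5.1250
Numerator Σ_{t=1}^{7}(x_t−x̄)(x_{t+1}−x̄) = 53.4844
Denominator Σ(x_t−x̄)² = 242.8750
r_1 = 53.4844 / 242.8750 = 0.220

0.220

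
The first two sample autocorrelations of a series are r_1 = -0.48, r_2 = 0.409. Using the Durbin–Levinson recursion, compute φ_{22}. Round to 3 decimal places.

0.232

φ_{22} = (r_2 − r_1²) / (1 − r_1²)
r_1² = (-0.48)² = 0.2304
Numerator = 0.409 − 0.2304 = 0.1786; denominator = 1 − 0.2304 = 0.7696
φ_{22} = 0.1786 / 0.7696 = 0.232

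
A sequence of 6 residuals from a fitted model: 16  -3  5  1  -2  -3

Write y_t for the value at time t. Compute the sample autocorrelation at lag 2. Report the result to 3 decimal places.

Mean ȳ = (16 − 3 + 5 + 1 − 2 − 3)/6 = 2.3333
Deviations from mean: 13.6667, -5.3333, 2.6667, -1.3333, -4.3333, -5.3333
Numerator Σ_{t=1}^{4}(y_t−ȳ)(y_{t+2}−ȳ) = 39.1111
Denominator Σ(y_t−ȳ)² = 271.3333
r_2 = 39.1111 / 271.3333 = 0.144

0.144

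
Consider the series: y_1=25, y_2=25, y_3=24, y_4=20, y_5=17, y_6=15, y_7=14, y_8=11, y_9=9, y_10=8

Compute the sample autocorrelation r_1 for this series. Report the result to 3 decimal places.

Mean ȳ = (25 + 25 + 24 + 20 + 17 + 15 + 14 + 11 + 9 + 8)/10 = 16.8000
Numerator Σ_{t=1}^{9}(y_t−ȳ)(y_{t+1}−ȳ) = 284.7600
Denominator Σ(y_t−ȳ)² = 379.6000
r_1 = 284.7600 / 379.6000 = 0.750

0.750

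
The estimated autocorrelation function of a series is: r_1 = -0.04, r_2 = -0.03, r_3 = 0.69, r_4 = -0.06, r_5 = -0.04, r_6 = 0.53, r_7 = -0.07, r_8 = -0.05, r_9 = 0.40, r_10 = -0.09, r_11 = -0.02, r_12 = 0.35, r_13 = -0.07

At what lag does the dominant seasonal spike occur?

The largest autocorrelation is r_3 = 0.69, with weaker echoes at lags 6 (0.53), 9 (0.40) and 12 (0.35); the remaining lags stay at or below -0.02.
The dominant spike at lag 3 indicates a seasonal period of 3.

3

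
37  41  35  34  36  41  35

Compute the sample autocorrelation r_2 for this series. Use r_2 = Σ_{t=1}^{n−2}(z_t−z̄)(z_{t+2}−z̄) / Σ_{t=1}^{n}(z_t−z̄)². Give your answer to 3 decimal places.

Mean z̄ = (37 + 41 + 35 + 34 + 36 + 41 + 35)/7 = 37.0000
Numerator Σ_{t=1}^{5}(z_t−z̄)(z_{t+2}−z̄) = -20.0000
Denominator Σ(z_t−z̄)² = 50.0000
r_2 = -20.0000 / 50.0000 = -0.400

-0.400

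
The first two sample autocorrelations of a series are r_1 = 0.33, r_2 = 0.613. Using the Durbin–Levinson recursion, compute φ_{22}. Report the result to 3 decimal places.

φ_{22} = (r_2 − r_1²) / (1 − r_1²)
r_1² = (0.33)² = 0.1089
Numerator = 0.613 − 0.1089 = 0.5041; denominator = 1 − 0.1089 = 0.8911
φ_{22} = 0.5041 / 0.8911 = 0.566

0.566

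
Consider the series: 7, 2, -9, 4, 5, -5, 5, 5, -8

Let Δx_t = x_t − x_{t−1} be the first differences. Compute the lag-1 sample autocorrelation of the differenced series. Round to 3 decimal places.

First differences Δx: -5, -11, 13, 1, -10, 10, 0, -13
Mean of differences = -1.8750
Numerator Σ(Δx_t−Δx̄)(Δx_{t+1}−Δx̄) = -182.8906
Denominator Σ(Δx_t−Δx̄)² = 656.8750
r_1(Δx) = -182.8906 / 656.8750 = -0.278

-0.278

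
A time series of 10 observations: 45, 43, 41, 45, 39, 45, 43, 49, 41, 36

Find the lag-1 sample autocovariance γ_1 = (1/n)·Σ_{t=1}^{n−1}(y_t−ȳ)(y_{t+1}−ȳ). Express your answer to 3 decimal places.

-1.749

Mean ȳ = (45 + 43 + 41 + 45 + 39 + 45 + 43 + 49 + 41 + 36)/10 = 42.7000
Σ_{t=1}^{9}(y_t−ȳ)(y_{t+1}−ȳ) = -17.4900
γ_1 = -17.4900 / 10 = -1.749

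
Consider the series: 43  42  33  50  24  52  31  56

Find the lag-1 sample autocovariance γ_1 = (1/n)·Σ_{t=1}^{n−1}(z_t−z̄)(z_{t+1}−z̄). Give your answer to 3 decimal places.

Mean z̄ = (43 + 42 + 33 + 50 + 24 + 52 + 31 + 56)/8 = 41.3750
Σ_{t=1}^{7}(z_t−z̄)(z_{t+1}−z̄) = -672.8906
γ_1 = -672.8906 / 8 = -84.111

-84.111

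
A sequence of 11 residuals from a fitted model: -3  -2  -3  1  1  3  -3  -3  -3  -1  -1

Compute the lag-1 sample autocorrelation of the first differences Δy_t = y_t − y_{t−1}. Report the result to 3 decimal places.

First differences Δy: 1, -1, 4, 0, 2, -6, 0, 0, 2, 0
Mean of differences = 0.2000
Numerator Σ(Δy_t−Δȳ)(Δy_{t+1}−Δȳ) = -17.2400
Denominator Σ(Δy_t−Δȳ)² = 61.6000
r_1(Δy) = -17.2400 / 61.6000 = -0.280

-0.280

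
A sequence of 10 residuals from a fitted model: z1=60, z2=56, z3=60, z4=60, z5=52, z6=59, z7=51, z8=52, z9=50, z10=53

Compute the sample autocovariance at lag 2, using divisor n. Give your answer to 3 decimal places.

Mean z̄ = (60 + 56 + 60 + 60 + 52 + 59 + 51 + 52 + 50 + 53)/10 = 55.3000
Σ_{t=1}^{8}(z_t−z̄)(z_{t+2}−z̄) = 59.6200
γ_2 = 59.6200 / 10 = 5.962

5.962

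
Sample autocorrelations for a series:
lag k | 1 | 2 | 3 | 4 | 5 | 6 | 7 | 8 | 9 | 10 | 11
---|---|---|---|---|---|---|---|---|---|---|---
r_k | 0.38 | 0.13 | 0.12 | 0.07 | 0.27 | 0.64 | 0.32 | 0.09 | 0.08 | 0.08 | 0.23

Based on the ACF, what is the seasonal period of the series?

6

The largest autocorrelation is r_6 = 0.64; the remaining lags stay at or below 0.38. The elevated value at lag 1 (0.38), dropping to 0.13 at lag 2, reflects decaying short-term dependence rather than seasonality.
The dominant spike at lag 6 indicates a seasonal period of 6.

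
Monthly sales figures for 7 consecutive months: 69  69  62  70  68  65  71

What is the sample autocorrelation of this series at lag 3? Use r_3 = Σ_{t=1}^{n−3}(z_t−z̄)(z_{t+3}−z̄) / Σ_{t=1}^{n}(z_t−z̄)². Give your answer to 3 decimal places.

Mean z̄ = (69 + 69 + 62 + 70 + 68 + 65 + 71)/7 = 67.7143
Deviations from mean: 1.2857, 1.2857, -5.7143, 2.2857, 0.2857, -2.7143, 3.2857
Numerator Σ_{t=1}^{4}(z_t−z̄)(z_{t+3}−z̄) = 26.3265
Denominator Σ(z_t−z̄)² = 59.4286
r_3 = 26.3265 / 59.4286 = 0.443

0.443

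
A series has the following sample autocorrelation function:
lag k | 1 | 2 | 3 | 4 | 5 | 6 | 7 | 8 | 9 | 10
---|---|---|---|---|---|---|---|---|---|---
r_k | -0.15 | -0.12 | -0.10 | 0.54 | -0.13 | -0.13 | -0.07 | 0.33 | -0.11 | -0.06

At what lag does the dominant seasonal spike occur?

The largest autocorrelation is r_4 = 0.54, with a weaker echo at lag 8 (0.33); the remaining lags stay at or below -0.06.
The dominant spike at lag 4 indicates a seasonal period of 4.

4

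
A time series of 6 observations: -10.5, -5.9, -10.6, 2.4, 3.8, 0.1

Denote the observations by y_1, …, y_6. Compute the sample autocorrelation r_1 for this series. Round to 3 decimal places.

0.296

Mean ȳ = (-10.5 − 5.9 − 10.6 + 2.4 + 3.8 + 0.1)/6 = -3.4500
Deviations from mean: -7.0500, -2.4500, -7.1500, 5.8500, 7.2500, 3.5500
Numerator Σ_{t=1}^{5}(y_t−ȳ)(y_{t+1}−ȳ) = 61.1125
Denominator Σ(y_t−ȳ)² = 206.2150
r_1 = 61.1125 / 206.2150 = 0.296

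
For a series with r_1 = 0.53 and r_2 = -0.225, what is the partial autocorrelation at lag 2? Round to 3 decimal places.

φ_{22} = (r_2 − r_1²) / (1 − r_1²)
r_1² = (0.53)² = 0.2809
Numerator = -0.225 − 0.2809 = -0.5059; denominator = 1 − 0.2809 = 0.7191
φ_{22} = -0.5059 / 0.7191 = -0.704

-0.704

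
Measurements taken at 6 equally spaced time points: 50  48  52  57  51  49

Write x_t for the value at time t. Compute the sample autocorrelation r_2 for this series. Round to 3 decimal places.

-0.634

Mean x̄ = (50 + 48 + 52 + 57 + 51 + 49)/6 = 51.1667
Deviations from mean: -1.1667, -3.1667, 0.8333, 5.8333, -0.1667, -2.1667
Σ(x_t−x̄)(x_{t+2}−x̄) = (-0.9722) + (-18.4722) + (-0.1389) + (-12.6389) = -32.2222
Denominator Σ(x_t−x̄)² = 50.8333
r_2 = -32.2222 / 50.8333 = -0.634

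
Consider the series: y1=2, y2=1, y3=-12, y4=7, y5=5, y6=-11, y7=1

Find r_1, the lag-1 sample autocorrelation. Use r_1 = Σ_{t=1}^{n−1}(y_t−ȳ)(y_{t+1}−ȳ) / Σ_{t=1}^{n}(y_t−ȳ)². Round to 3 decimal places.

-0.402

Mean ȳ = (2 + 1 − 12 + 7 + 5 − 11 + 1)/7 = -1.0000
Deviations from mean: 3.0000, 2.0000, -11.0000, 8.0000, 6.0000, -10.0000, 2.0000
Numerator Σ_{t=1}^{6}(y_t−ȳ)(y_{t+1}−ȳ) = -136.0000
Denominator Σ(y_t−ȳ)² = 338.0000
r_1 = -136.0000 / 338.0000 = -0.402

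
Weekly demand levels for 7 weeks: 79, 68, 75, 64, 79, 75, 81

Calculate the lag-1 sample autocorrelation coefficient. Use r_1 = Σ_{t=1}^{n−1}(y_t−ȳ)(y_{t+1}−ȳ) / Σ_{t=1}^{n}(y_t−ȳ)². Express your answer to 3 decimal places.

-0.341

Mean ȳ = (79 + 68 + 75 + 64 + 79 + 75 + 81)/7 = 74.4286
Deviations from mean: 4.5714, -6.4286, 0.5714, -10.4286, 4.5714, 0.5714, 6.5714
Σ(y_t−ȳ)(y_{t+1}−ȳ) = (-29.3878) + (-3.6735) + (-5.9592) + (-47.6735) + (2.6122) + (3.7551) = -80.3265
Denominator Σ(y_t−ȳ)² = 235.7143
r_1 = -80.3265 / 235.7143 = -0.341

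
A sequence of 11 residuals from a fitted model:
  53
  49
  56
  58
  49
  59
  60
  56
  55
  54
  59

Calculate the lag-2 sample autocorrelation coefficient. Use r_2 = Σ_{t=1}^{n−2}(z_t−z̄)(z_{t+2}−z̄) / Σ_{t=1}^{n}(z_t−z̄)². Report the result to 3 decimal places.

Mean z̄ = (53 + 49 + 56 + 58 + 49 + 59 + 60 + 56 + 55 + 54 + 59)/11 = 55.2727
Numerator Σ_{t=1}^{9}(z_t−z̄)(z_{t+2}−z̄) = -43.3306
Denominator Σ(z_t−z̄)² = 144.1818
r_2 = -43.3306 / 144.1818 = -0.301

-0.301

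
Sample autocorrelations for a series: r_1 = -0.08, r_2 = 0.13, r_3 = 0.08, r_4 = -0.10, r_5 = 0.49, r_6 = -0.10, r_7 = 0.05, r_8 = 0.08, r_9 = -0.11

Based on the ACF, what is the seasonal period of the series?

5

The largest autocorrelation is r_5 = 0.49; the remaining lags stay at or below 0.13.
The dominant spike at lag 5 indicates a seasonal period of 5.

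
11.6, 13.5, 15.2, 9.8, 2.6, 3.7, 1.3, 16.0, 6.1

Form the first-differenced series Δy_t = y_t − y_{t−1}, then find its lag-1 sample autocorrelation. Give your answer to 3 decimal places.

First differences Δy: 1.9, 1.7, -5.4, -7.2, 1.1, -2.4, 14.7, -9.9
Mean of differences = -0.6875
Numerator Σ(Δy_t−Δȳ)(Δy_{t+1}−Δȳ) = -157.1939
Denominator Σ(Δy_t−Δȳ)² = 404.7888
r_1(Δy) = -157.1939 / 404.7888 = -0.388

-0.388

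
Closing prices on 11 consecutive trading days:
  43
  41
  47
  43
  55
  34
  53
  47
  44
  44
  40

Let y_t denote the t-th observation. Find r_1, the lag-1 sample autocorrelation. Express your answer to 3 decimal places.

-0.587

Mean ȳ = (43 + 41 + 47 + 43 + 55 + 34 + 53 + 47 + 44 + 44 + 40)/11 = 44.6364
Numerator Σ_{t=1}^{10}(y_t−ȳ)(y_{t+1}−ȳ) = -201.0413
Denominator Σ(y_t−ȳ)² = 342.5455
r_1 = -201.0413 / 342.5455 = -0.587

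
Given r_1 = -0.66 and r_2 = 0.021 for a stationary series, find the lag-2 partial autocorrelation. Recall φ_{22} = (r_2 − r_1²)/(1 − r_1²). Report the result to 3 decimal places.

-0.735

φ_{22} = (r_2 − r_1²) / (1 − r_1²)
r_1² = (-0.66)² = 0.4356
Numerator = 0.021 − 0.4356 = -0.4146; denominator = 1 − 0.4356 = 0.5644
φ_{22} = -0.4146 / 0.5644 = -0.735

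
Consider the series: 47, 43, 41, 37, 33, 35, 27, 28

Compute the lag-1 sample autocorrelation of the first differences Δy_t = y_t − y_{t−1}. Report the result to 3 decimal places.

First differences Δy: -4, -2, -4, -4, 2, -8, 1
Mean of differences = -2.7143
Numerator Σ(Δy_t−Δȳ)(Δy_{t+1}−Δȳ) = -50.7959
Denominator Σ(Δy_t−Δȳ)² = 69.4286
r_1(Δy) = -50.7959 / 69.4286 = -0.732

-0.732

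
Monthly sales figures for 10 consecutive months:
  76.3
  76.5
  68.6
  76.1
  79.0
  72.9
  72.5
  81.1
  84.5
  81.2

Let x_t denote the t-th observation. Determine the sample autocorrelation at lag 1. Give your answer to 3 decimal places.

0.313

Mean x̄ = (76.3 + 76.5 + 68.6 + 76.1 + 79.0 + 72.9 + 72.5 + 81.1 + 84.5 + 81.2)/10 = 76.8700
Numerator Σ_{t=1}^{9}(x_t−x̄)(x_{t+1}−x̄) = 63.7191
Denominator Σ(x_t−x̄)² = 203.7010
r_1 = 63.7191 / 203.7010 = 0.313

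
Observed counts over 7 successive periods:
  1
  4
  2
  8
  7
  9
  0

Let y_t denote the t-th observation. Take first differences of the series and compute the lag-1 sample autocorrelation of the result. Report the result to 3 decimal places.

First differences Δy: 3, -2, 6, -1, 2, -9
Mean of differences = -0.1667
Numerator Σ(Δy_t−Δȳ)(Δy_{t+1}−Δȳ) = -43.1944
Denominator Σ(Δy_t−Δȳ)² = 134.8333
r_1(Δy) = -43.1944 / 134.8333 = -0.320

-0.320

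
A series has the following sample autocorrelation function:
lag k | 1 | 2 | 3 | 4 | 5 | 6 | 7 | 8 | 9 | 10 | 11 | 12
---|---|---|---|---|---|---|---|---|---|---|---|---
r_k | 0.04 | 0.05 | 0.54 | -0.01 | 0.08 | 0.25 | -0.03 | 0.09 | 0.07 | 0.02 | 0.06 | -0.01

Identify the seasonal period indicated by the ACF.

3

The largest autocorrelation is r_3 = 0.54, with a weaker echo at lag 6 (0.25); the remaining lags stay at or below 0.09.
The dominant spike at lag 3 indicates a seasonal period of 3.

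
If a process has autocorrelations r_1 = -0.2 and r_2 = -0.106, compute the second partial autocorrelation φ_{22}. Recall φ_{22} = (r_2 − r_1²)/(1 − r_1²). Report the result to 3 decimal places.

-0.152

φ_{22} = (r_2 − r_1²) / (1 − r_1²)
r_1² = (-0.2)² = 0.04
Numerator = -0.106 − 0.0400 = -0.1460; denominator = 1 − 0.0400 = 0.9600
φ_{22} = -0.1460 / 0.9600 = -0.152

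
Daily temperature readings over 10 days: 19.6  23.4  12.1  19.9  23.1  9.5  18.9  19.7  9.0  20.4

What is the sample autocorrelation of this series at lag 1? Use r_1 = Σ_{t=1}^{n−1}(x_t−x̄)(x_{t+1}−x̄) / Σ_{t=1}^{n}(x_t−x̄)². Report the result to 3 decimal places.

-0.448

Mean x̄ = (19.6 + 23.4 + 12.1 + 19.9 + 23.1 + 9.5 + 18.9 + 19.7 + 9.0 + 20.4)/10 = 17.5600
Numerator Σ_{t=1}^{9}(x_t−x̄)(x_{t+1}−x̄) = -114.9996
Denominator Σ(x_t−x̄)² = 256.9240
r_1 = -114.9996 / 256.9240 = -0.448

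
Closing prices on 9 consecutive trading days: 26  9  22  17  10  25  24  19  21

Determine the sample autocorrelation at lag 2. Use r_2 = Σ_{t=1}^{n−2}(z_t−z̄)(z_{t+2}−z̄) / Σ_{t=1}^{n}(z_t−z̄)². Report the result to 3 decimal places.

Mean z̄ = (26 + 9 + 22 + 17 + 10 + 25 + 24 + 19 + 21)/9 = 19.2222
Numerator Σ_{t=1}^{7}(z_t−z̄)(z_{t+2}−z̄) = -33.7654
Denominator Σ(z_t−z̄)² = 307.5556
r_2 = -33.7654 / 307.5556 = -0.110

-0.110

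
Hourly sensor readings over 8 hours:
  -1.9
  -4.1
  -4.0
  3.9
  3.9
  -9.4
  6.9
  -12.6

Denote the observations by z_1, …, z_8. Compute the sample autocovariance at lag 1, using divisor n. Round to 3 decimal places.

Mean z̄ = (-1.9 − 4.1 − 4.0 + 3.9 + 3.9 − 9.4 + 6.9 − 12.6)/8 = -2.1625
Deviations: 0.2625, -1.9375, -1.8375, 6.0625, 6.0625, -7.2375, 9.0625, -10.4375
Σ_{t=1}^{7}(z_t−z̄)(z_{t+1}−z̄) = -175.3914
γ_1 = -175.3914 / 8 = -21.924

-21.924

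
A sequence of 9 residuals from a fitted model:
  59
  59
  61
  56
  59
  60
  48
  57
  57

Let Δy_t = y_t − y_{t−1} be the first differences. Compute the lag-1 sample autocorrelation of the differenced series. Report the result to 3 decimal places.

First differences Δy: 0, 2, -5, 3, 1, -12, 9, 0
Mean of differences = -0.2500
Numerator Σ(Δy_t−Δȳ)(Δy_{t+1}−Δȳ) = -142.5625
Denominator Σ(Δy_t−Δȳ)² = 263.5000
r_1(Δy) = -142.5625 / 263.5000 = -0.541

-0.541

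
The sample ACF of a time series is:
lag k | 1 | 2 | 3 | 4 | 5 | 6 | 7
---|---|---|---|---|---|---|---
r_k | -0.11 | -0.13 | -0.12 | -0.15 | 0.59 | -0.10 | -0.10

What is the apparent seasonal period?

5

The largest autocorrelation is r_5 = 0.59; the remaining lags stay at or below -0.10.
The dominant spike at lag 5 indicates a seasonal period of 5.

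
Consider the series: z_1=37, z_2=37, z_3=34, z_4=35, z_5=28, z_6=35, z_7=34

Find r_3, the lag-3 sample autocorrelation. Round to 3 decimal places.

-0.280

Mean z̄ = (37 + 37 + 34 + 35 + 28 + 35 + 34)/7 = 34.2857
Numerator Σ_{t=1}^{4}(z_t−z̄)(z_{t+3}−z̄) = -15.5306
Denominator Σ(z_t−z̄)² = 55.4286
r_3 = -15.5306 / 55.4286 = -0.280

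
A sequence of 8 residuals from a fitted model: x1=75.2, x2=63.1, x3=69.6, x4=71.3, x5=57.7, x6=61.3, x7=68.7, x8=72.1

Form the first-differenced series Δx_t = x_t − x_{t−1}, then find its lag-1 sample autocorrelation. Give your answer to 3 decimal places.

-0.188

First differences Δx: -12.1, 6.5, 1.7, -13.6, 3.6, 7.4, 3.4
Mean of differences = -0.4429
Numerator Σ(Δx_t−Δx̄)(Δx_{t+1}−Δx̄) = -85.5961
Denominator Σ(Δx_t−Δx̄)² = 454.4171
r_1(Δx) = -85.5961 / 454.4171 = -0.188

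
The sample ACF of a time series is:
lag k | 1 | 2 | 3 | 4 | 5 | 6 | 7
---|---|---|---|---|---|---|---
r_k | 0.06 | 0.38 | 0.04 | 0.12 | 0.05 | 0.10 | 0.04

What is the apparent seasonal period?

2

The largest autocorrelation is r_2 = 0.38; the remaining lags stay at or below 0.12.
The dominant spike at lag 2 indicates a seasonal period of 2.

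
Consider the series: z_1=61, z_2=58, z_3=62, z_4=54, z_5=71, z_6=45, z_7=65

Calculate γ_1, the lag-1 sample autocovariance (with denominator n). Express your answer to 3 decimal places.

-47.149

Mean z̄ = (61 + 58 + 62 + 54 + 71 + 45 + 65)/7 = 59.4286
Σ_{t=1}^{6}(z_t−z̄)(z_{t+1}−z̄) = -330.0408
γ_1 = -330.0408 / 7 = -47.149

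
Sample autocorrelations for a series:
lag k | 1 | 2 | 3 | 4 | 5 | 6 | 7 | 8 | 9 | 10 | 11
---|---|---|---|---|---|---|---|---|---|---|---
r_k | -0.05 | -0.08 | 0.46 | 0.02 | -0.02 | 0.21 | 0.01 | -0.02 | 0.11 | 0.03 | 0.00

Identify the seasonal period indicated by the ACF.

3

The largest autocorrelation is r_3 = 0.46, with a weaker echo at lag 6 (0.21); the remaining lags stay at or below 0.11.
The dominant spike at lag 3 indicates a seasonal period of 3.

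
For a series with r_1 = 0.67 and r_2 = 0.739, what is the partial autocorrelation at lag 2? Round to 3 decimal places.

0.526

φ_{22} = (r_2 − r_1²) / (1 − r_1²)
r_1² = (0.67)² = 0.4489
Numerator = 0.739 − 0.4489 = 0.2901; denominator = 1 − 0.4489 = 0.5511
φ_{22} = 0.2901 / 0.5511 = 0.526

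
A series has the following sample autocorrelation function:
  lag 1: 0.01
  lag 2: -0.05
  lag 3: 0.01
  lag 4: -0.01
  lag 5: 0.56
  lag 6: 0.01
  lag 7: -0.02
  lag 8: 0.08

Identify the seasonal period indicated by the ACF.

The largest autocorrelation is r_5 = 0.56; the remaining lags stay at or below 0.08.
The dominant spike at lag 5 indicates a seasonal period of 5.

5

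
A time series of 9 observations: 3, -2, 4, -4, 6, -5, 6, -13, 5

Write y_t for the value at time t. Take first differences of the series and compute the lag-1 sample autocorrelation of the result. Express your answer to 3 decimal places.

-0.814

First differences Δy: -5, 6, -8, 10, -11, 11, -19, 18
Mean of differences = 0.2500
Numerator Σ(Δy_t−Δȳ)(Δy_{t+1}−Δȳ) = -937.3125
Denominator Σ(Δy_t−Δȳ)² = 1151.5000
r_1(Δy) = -937.3125 / 1151.5000 = -0.814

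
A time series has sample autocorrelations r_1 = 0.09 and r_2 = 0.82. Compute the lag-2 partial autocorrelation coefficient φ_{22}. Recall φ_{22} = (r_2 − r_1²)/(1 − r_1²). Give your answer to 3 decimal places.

0.819

φ_{22} = (r_2 − r_1²) / (1 − r_1²)
r_1² = (0.09)² = 0.0081
Numerator = 0.82 − 0.0081 = 0.8119; denominator = 1 − 0.0081 = 0.9919
φ_{22} = 0.8119 / 0.9919 = 0.819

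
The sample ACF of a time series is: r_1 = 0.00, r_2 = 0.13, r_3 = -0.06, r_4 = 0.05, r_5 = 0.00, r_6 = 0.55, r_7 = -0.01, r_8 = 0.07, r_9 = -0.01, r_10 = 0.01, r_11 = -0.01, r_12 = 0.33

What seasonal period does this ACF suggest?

6

The largest autocorrelation is r_6 = 0.55, with a weaker echo at lag 12 (0.33); the remaining lags stay at or below 0.13.
The dominant spike at lag 6 indicates a seasonal period of 6.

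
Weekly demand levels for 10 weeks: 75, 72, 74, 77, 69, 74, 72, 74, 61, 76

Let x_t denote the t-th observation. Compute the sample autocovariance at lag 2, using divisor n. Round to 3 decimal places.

1.848

Mean x̄ = (75 + 72 + 74 + 77 + 69 + 74 + 72 + 74 + 61 + 76)/10 = 72.4000
Σ_{t=1}^{8}(x_t−x̄)(x_{t+2}−x̄) = 18.4800
γ_2 = 18.4800 / 10 = 1.848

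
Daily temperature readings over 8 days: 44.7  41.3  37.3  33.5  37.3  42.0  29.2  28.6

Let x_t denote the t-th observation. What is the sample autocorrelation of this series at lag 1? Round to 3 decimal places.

Mean x̄ = (44.7 + 41.3 + 37.3 + 33.5 + 37.3 + 42.0 + 29.2 + 28.6)/8 = 36.7375
Deviations from mean: 7.9625, 4.5625, 0.5625, -3.2375, 0.5625, 5.2625, -7.5375, -8.1375
Numerator Σ_{t=1}^{7}(x_t−x̄)(x_{t+1}−x̄) = 59.8836
Denominator Σ(x_t−x̄)² = 246.0588
r_1 = 59.8836 / 246.0588 = 0.243

0.243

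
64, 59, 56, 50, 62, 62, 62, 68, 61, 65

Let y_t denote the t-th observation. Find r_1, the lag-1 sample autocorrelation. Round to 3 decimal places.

0.248

Mean ȳ = (64 + 59 + 56 + 50 + 62 + 62 + 62 + 68 + 61 + 65)/10 = 60.9000
Numerator Σ_{t=1}^{9}(y_t−ȳ)(y_{t+1}−ȳ) = 56.1900
Denominator Σ(y_t−ȳ)² = 226.9000
r_1 = 56.1900 / 226.9000 = 0.248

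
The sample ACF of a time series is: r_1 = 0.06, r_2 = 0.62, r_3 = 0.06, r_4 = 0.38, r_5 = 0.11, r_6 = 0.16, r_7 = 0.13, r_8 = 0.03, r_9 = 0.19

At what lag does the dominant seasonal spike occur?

The largest autocorrelation is r_2 = 0.62, with a weaker echo at lag 4 (0.38); the remaining lags stay at or below 0.19.
The dominant spike at lag 2 indicates a seasonal period of 2.

2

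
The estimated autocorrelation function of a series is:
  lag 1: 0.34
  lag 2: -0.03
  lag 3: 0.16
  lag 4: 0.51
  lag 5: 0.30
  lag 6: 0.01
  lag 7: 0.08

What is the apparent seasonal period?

The largest autocorrelation is r_4 = 0.51; the remaining lags stay at or below 0.34.
The dominant spike at lag 4 indicates a seasonal period of 4.

4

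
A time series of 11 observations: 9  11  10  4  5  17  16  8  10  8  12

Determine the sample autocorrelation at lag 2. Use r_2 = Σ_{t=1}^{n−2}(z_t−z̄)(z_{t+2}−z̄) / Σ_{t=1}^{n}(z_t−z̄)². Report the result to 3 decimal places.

-0.550

Mean z̄ = (9 + 11 + 10 + 4 + 5 + 17 + 16 + 8 + 10 + 8 + 12)/11 = 10.0000
Numerator Σ_{t=1}^{9}(z_t−z̄)(z_{t+2}−z̄) = -88.0000
Denominator Σ(z_t−z̄)² = 160.0000
r_2 = -88.0000 / 160.0000 = -0.550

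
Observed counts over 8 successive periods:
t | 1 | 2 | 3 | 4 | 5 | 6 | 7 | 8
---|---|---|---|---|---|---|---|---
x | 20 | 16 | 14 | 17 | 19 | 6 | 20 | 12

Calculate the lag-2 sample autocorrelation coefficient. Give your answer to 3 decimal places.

0.147

Mean x̄ = (20 + 16 + 14 + 17 + 19 + 6 + 20 + 12)/8 = 15.5000
Deviations from mean: 4.5000, 0.5000, -1.5000, 1.5000, 3.5000, -9.5000, 4.5000, -3.5000
Numerator Σ_{t=1}^{6}(x_t−x̄)(x_{t+2}−x̄) = 23.5000
Denominator Σ(x_t−x̄)² = 160.0000
r_2 = 23.5000 / 160.0000 = 0.147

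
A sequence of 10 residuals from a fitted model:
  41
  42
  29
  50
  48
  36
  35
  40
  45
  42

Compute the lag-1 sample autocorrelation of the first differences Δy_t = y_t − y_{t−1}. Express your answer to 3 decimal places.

First differences Δy: 1, -13, 21, -2, -12, -1, 5, 5, -3
Mean of differences = 0.1111
Numerator Σ(Δy_t−Δȳ)(Δy_{t+1}−Δȳ) = -287.3457
Denominator Σ(Δy_t−Δȳ)² = 818.8889
r_1(Δy) = -287.3457 / 818.8889 = -0.351

-0.351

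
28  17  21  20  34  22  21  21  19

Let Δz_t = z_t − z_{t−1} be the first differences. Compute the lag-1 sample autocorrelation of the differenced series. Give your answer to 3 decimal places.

-0.454

First differences Δz: -11, 4, -1, 14, -12, -1, 0, -2
Mean of differences = -1.1250
Numerator Σ(Δz_t−Δz̄)(Δz_{t+1}−Δz̄) = -214.7656
Denominator Σ(Δz_t−Δz̄)² = 472.8750
r_1(Δz) = -214.7656 / 472.8750 = -0.454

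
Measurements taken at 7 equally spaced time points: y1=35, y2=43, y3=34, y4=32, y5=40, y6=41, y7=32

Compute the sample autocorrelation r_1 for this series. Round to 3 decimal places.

-0.297

Mean ȳ = (35 + 43 + 34 + 32 + 40 + 41 + 32)/7 = 36.7143
Deviations from mean: -1.7143, 6.2857, -2.7143, -4.7143, 3.2857, 4.2857, -4.7143
Σ(y_t−ȳ)(y_{t+1}−ȳ) = (-10.7755) + (-17.0612) + (12.7959) + (-15.4898) + (14.0816) + (-20.2041) = -36.6531
Denominator Σ(y_t−ȳ)² = 123.4286
r_1 = -36.6531 / 123.4286 = -0.297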